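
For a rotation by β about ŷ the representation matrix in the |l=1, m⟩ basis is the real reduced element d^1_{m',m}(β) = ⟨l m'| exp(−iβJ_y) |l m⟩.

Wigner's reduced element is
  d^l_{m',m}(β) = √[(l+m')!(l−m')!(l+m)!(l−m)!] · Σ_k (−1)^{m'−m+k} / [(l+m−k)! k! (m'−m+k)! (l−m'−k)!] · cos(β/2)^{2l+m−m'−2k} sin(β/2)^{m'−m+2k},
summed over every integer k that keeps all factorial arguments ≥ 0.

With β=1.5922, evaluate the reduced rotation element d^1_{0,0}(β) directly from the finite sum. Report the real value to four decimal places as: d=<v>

d^1_{0,0}(β=1.5922) via Wigner's sum:
With c≡cos(β/2)=0.699499 and s≡sin(β/2)=0.714633, N=[1·1·1·1]^{1/2}=1.000000
Admissible k: 0..1 (factorial args all ≥0)
  k=0: (−1)^0·1.0000/(1)·0.6995^2·0.7146^0 = +0.489299
  k=1: (−1)^1·1.0000/(1)·0.6995^0·0.7146^2 = -0.510701
d^1_{0,0}(1.5922) = +0.489299 -0.510701 = -0.021402

d=-0.0214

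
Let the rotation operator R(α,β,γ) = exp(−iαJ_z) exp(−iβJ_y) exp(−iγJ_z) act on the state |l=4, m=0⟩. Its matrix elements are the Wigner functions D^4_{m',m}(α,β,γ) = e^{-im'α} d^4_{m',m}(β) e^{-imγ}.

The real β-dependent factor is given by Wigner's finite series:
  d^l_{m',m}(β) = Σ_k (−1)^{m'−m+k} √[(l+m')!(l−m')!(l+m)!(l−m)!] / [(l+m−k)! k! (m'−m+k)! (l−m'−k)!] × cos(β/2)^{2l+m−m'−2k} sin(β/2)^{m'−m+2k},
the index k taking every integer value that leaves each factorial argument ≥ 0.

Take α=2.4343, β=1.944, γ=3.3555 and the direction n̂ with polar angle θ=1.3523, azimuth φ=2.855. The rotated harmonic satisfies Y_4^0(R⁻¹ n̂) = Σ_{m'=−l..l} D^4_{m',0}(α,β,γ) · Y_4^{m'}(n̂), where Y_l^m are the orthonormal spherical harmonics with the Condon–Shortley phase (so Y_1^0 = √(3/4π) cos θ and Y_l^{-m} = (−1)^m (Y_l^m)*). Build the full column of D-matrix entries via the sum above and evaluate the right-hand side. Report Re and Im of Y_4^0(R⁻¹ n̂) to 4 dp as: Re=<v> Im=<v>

Need the full column D^4_{m',0} for m'=−4..4 at α=2.4343, β=1.944, γ=3.3555.
cos(β/2)=0.563649, sin(β/2)=0.826015
d^4_{-4,0}: single k=4 term ⇒ +0.393128;  D = -0.374097-0.120833i
d^4_{-3,0}: k∈[3..4] ⇒ +0.379376 -0.814757 = -0.435381;  D = -0.227970-0.370927i
d^4_{-2,0}: k∈[2..4] ⇒ +0.207562 -1.188707 +0.957337 = -0.023809;  D = -0.003704+0.023519i
d^4_{-1,0}: k∈[1..4] ⇒ +0.066767 -0.860343 +1.847695 -0.661360 = +0.392759;  D = -0.298546+0.255207i
d^4_{0,0}: k∈[0..4] ⇒ +0.010188 -0.350063 +1.691560 -1.614594 +0.216722 = -0.046189;  D = -0.046189+0.000000i
d^4_{1,0}: k∈[0..3] ⇒ -0.066767 +0.860343 -1.847695 +0.661360 = -0.392759;  D = +0.298546+0.255207i
d^4_{2,0}: k∈[0..2] ⇒ +0.207562 -1.188707 +0.957337 = -0.023809;  D = -0.003704-0.023519i
d^4_{3,0}: k∈[0..1] ⇒ -0.379376 +0.814757 = +0.435381;  D = +0.227970-0.370927i
d^4_{4,0}: single k=0 term ⇒ +0.393128;  D = -0.374097+0.120833i
Y_4^{m'}(θ=1.3523,φ=2.855) and Σ D·Y over m':
  (-0.3741-0.1208i)·(+0.1655+0.3663i)  (-0.2280-0.3709i)·(-0.1647-0.1913i)  (-0.0037+0.0235i)·(-0.1798-0.1160i)  (-0.2985+0.2552i)·(+0.2565+0.0756i)  (-0.0462+0.0000i)·(+0.1764+0.0000i)  (+0.2985+0.2552i)·(-0.2565+0.0756i)  (-0.0037-0.0235i)·(-0.1798+0.1160i)  (+0.2280-0.3709i)·(+0.1647-0.1913i)  (-0.3741+0.1208i)·(+0.1655-0.3663i)
Y_4^0(R⁻¹ n̂) = -0.295192+0.000000i

Re=-0.2952 Im=0.0000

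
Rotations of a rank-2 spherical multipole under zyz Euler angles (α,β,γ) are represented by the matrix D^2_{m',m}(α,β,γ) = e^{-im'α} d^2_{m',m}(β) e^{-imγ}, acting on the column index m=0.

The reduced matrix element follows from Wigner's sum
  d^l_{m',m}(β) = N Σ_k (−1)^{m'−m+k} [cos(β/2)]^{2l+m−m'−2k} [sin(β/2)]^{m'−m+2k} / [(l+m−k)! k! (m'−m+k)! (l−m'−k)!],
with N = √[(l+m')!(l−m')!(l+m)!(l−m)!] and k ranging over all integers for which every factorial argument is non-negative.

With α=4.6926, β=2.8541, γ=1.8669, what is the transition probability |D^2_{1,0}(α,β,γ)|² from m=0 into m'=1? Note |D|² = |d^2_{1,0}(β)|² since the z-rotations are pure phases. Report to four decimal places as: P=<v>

P=0.1109

Split into d^2_{1,0}(β=2.8541) × two z-phases.
Half-angle: c=0.143252, s=0.989686. N=√(6·1·2·2)=4.898979
The bounds max(0,m−m')=0 and min(l+m,l−m')=1 give 2 terms
  k=0: (−1)^1·4.8990/(2)·0.1433^3·0.9897^1 = -0.007126
  k=1: (−1)^2·4.8990/(2)·0.1433^1·0.9897^3 = +0.340148
d^2_{1,0}(2.8541) = -0.007126 +0.340148 = +0.333022
|D^2_{1,0}|² = |d^2_{1,0}(β)|² = (+0.333022)² = 0.110904 (the z-rotation phases have unit modulus)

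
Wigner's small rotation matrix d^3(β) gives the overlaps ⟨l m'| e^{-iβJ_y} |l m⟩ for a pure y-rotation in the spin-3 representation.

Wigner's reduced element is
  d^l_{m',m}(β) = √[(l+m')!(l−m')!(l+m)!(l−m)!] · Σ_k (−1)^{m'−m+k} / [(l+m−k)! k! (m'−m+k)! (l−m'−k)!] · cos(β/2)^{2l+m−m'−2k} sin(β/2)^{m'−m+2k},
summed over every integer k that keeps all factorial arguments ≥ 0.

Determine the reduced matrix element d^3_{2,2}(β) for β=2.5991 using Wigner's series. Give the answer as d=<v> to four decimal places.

d=-0.0235

d^3_{2,2}(β=2.5991) via Wigner's sum:
c=cos(2.5991/2)=0.267932, s=sin(2.5991/2)=0.963438; N=√[120·1·120·1]=120.000000
The bounds max(0,m−m')=0 and min(l+m,l−m')=1 give 2 terms
  k=0: (−1)^0·120.0000/(120)·0.2679^6·0.9634^0 = +0.000370
  k=1: (−1)^1·120.0000/(24)·0.2679^4·0.9634^2 = -0.023918
d^3_{2,2}(2.5991) = +0.000370 -0.023918 = -0.023548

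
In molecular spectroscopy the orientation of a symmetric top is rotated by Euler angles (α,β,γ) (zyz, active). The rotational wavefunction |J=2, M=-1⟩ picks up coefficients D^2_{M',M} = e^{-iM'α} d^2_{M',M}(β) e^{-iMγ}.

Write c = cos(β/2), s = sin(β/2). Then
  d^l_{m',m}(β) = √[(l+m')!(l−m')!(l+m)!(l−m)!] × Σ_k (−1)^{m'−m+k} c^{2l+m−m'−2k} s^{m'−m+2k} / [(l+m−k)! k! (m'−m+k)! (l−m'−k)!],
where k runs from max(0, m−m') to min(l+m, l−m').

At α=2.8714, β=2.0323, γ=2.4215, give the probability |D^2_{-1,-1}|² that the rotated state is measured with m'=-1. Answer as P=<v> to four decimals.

First d^2_{-1,-1}(β=2.0323), then the phase factors e^{-i(-1)α} and e^{-i(-1)γ}:
c=cos(2.0323/2)=0.526643, s=sin(2.0323/2)=0.850087; N=√[1·6·1·6]=6.000000
k∈{0,1} keeps every argument non-negative
  k=0: (−1)^0·6.0000/(6)·0.5266^4·0.8501^0 = +0.076924
  k=1: (−1)^1·6.0000/(2)·0.5266^2·0.8501^2 = -0.601284
d^2_{-1,-1}(2.0323) = +0.076924 -0.601284 = -0.524360
|D^2_{-1,-1}|² = |d^2_{-1,-1}(β)|² = (-0.524360)² = 0.274953 (the z-rotation phases have unit modulus)

P=0.2750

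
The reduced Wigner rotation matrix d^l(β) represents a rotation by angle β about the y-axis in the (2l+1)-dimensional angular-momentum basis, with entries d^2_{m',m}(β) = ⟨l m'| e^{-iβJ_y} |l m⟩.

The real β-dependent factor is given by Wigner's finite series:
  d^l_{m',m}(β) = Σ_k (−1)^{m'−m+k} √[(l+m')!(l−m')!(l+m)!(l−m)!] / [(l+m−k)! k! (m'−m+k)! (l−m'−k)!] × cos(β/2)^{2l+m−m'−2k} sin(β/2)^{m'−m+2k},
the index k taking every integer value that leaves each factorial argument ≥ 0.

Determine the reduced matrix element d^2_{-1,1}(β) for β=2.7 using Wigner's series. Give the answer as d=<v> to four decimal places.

d^2_{-1,1}(β=2.7) via Wigner's sum:
c=cos(2.7/2)=0.219007, s=sin(2.7/2)=0.975723; N=√[1·6·6·1]=6.000000
k∈{2,3} keeps every argument non-negative
  k=2: (−1)^0·6.0000/(2)·0.2190^2·0.9757^2 = +0.136990
  k=3: (−1)^1·6.0000/(6)·0.2190^0·0.9757^4 = -0.906373
d^2_{-1,1}(2.7) = +0.136990 -0.906373 = -0.769383

d=-0.7694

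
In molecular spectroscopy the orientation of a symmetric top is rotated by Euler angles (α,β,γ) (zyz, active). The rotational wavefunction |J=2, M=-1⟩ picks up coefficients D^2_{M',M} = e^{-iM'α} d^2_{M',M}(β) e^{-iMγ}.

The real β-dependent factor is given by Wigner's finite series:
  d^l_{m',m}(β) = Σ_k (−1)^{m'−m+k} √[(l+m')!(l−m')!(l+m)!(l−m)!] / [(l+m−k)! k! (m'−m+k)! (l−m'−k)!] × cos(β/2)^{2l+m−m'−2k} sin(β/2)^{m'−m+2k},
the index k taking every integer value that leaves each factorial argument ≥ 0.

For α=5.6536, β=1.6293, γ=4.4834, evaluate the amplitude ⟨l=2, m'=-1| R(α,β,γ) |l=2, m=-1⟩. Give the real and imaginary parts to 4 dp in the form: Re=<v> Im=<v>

D^2_{-1,-1}(5.6536,1.6293,4.4834) = e^{-i·-1·5.6536}·d^2_{-1,-1}(1.6293)·e^{-i·-1·4.4834}. Compute d first:
Half-angle: c=0.686123, s=0.727486. N=√(1·6·1·6)=6.000000
The bounds max(0,m−m')=0 and min(l+m,l−m')=1 give 2 terms
  k=0: (−1)^0·6.0000/(6)·0.6861^4·0.7275^0 = +0.221620
  k=1: (−1)^1·6.0000/(2)·0.6861^2·0.7275^2 = -0.747436
d^2_{-1,-1}(1.6293) = +0.221620 -0.747436 = -0.525816
D = (+0.808272-0.588810i)·(-0.525816)·(-0.226993-0.973896i) = +0.397997+0.343630i

Re=0.3980 Im=0.3436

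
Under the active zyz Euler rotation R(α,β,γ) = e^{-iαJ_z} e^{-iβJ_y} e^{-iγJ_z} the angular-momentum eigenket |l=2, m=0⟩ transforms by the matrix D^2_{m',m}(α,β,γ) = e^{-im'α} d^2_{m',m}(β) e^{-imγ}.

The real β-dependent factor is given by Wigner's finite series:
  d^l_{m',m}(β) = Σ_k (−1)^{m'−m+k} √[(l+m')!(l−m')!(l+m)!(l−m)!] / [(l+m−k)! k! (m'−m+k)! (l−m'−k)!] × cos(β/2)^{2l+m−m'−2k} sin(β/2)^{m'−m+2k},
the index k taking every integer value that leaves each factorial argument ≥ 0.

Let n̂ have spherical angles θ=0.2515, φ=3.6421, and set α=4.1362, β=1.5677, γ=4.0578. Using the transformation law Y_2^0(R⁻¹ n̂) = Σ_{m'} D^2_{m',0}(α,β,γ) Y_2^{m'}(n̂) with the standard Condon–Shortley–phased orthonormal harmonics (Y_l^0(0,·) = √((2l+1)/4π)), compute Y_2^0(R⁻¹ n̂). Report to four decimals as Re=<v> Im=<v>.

Re=-0.2687 Im=0.0000

Need the full column D^2_{m',0} for m'=−2..2 at α=4.1362, β=1.5677, γ=4.0578.
cos(β/2)=0.708201, sin(β/2)=0.706011
d^2_{-2,0}: single k=2 term ⇒ +0.612367;  D = -0.248814+0.559539i
d^2_{-1,0}: k∈[1..2] ⇒ +0.614266 -0.610473 = +0.003792;  D = -0.002066-0.003180i
d^2_{0,0}: k∈[0..2] ⇒ +0.251551 -0.999990 +0.248454 = -0.499986;  D = -0.499986+0.000000i
d^2_{1,0}: k∈[0..1] ⇒ -0.614266 +0.610473 = -0.003792;  D = +0.002066-0.003180i
d^2_{2,0}: single k=0 term ⇒ +0.612367;  D = -0.248814-0.559539i
Y_2^{m'}(θ=0.2515,φ=3.6421) and Σ D·Y over m':
  (-0.2488+0.5595i)·(+0.0129-0.0201i)  (-0.0021-0.0032i)·(-0.1634+0.0894i)  (-0.5000+0.0000i)·(+0.5722+0.0000i)  (+0.0021-0.0032i)·(+0.1634+0.0894i)  (-0.2488-0.5595i)·(+0.0129+0.0201i)
Y_2^0(R⁻¹ n̂) = -0.268722+0.000000i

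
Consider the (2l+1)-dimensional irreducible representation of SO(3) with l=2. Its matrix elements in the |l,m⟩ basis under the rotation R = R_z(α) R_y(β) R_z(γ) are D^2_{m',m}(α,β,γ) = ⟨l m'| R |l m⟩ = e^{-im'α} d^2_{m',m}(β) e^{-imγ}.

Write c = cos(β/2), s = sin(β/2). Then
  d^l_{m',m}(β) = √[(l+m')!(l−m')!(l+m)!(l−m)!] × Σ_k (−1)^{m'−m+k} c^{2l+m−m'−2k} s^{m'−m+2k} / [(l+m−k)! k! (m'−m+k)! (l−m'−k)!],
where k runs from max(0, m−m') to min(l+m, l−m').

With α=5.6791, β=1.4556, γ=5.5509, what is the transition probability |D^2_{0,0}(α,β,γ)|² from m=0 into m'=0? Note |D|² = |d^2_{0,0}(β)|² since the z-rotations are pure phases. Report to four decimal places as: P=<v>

Split into d^2_{0,0}(β=1.4556) × two z-phases.
Half-angle: c=0.746640, s=0.665229. N=√(2·2·2·2)=4.000000
The bounds max(0,m−m')=0 and min(l+m,l−m')=2 give 3 terms
  k=0: (−1)^0·4.0000/(4)·0.7466^4·0.6652^0 = +0.310774
  k=1: (−1)^1·4.0000/(1)·0.7466^2·0.6652^2 = -0.986788
  k=2: (−1)^2·4.0000/(4)·0.7466^0·0.6652^4 = +0.195832
d^2_{0,0}(1.4556) = +0.310774 -0.986788 +0.195832 = -0.480183
|D^2_{0,0}|² = |d^2_{0,0}(β)|² = (-0.480183)² = 0.230575 (the z-rotation phases have unit modulus)

P=0.2306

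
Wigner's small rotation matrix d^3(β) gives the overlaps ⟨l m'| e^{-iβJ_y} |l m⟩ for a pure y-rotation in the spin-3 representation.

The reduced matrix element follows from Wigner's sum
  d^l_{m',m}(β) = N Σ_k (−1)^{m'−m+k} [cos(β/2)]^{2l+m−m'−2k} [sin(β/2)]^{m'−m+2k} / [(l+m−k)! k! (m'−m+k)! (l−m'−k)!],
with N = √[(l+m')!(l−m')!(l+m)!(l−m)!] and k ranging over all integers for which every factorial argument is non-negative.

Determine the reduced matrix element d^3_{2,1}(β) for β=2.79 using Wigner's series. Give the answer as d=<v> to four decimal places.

d^3_{2,1}(β=2.79) via Wigner's sum:
With c≡cos(β/2)=0.174892 and s≡sin(β/2)=0.984588, N=[120·1·24·2]^{1/2}=75.894664
Admissible k: 0..1 (factorial args all ≥0)
  k=0: (−1)^1·75.8947/(24)·0.1749^5·0.9846^1 = -0.000509
  k=1: (−1)^2·75.8947/(12)·0.1749^3·0.9846^3 = +0.032293
d^3_{2,1}(2.79) = -0.000509 +0.032293 = +0.031783

d=0.0318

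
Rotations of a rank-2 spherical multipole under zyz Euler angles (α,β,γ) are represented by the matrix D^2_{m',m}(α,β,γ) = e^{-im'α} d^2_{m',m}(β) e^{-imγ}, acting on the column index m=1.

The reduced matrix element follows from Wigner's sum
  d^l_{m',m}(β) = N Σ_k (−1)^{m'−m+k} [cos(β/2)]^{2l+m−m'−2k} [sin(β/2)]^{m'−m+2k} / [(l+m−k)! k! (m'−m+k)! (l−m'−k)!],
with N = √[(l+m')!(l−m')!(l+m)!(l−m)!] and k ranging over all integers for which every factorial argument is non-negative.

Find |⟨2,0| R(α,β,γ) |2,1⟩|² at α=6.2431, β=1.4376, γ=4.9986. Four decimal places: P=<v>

P=0.0260

Split into d^2_{0,1}(β=1.4376) × two z-phases.
With c≡cos(β/2)=0.752596 and s≡sin(β/2)=0.658482, N=[2·2·6·1]^{1/2}=4.898979
The bounds max(0,m−m')=1 and min(l+m,l−m')=2 give 2 terms
  k=1: (−1)^0·4.8990/(2)·0.7526^3·0.6585^1 = +0.687553
  k=2: (−1)^1·4.8990/(2)·0.7526^1·0.6585^3 = -0.526344
d^2_{0,1}(1.4376) = +0.687553 -0.526344 = +0.161209
|D^2_{0,1}|² = |d^2_{0,1}(β)|² = (+0.161209)² = 0.025988 (the z-rotation phases have unit modulus)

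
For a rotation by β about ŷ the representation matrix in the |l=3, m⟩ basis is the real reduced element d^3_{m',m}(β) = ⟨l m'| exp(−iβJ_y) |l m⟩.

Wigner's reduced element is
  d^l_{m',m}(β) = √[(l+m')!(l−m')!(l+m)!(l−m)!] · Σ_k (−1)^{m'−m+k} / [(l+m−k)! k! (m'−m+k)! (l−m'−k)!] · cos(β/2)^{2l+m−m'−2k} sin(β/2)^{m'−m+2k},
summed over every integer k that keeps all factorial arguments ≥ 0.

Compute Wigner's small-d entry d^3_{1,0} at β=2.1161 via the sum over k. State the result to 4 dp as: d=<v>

d^3_{1,0}(β=2.1161) via Wigner's sum:
With c≡cos(β/2)=0.490572 and s≡sin(β/2)=0.871401, N=[24·2·6·6]^{1/2}=41.569219
Admissible k: 0..2 (factorial args all ≥0)
  k=0: (−1)^1·41.5692/(12)·0.4906^5·0.8714^1 = -0.085768
  k=1: (−1)^2·41.5692/(4)·0.4906^3·0.8714^3 = +0.811847
  k=2: (−1)^3·41.5692/(12)·0.4906^1·0.8714^5 = -0.853852
d^3_{1,0}(2.1161) = -0.085768 +0.811847 -0.853852 = -0.127773

d=-0.1278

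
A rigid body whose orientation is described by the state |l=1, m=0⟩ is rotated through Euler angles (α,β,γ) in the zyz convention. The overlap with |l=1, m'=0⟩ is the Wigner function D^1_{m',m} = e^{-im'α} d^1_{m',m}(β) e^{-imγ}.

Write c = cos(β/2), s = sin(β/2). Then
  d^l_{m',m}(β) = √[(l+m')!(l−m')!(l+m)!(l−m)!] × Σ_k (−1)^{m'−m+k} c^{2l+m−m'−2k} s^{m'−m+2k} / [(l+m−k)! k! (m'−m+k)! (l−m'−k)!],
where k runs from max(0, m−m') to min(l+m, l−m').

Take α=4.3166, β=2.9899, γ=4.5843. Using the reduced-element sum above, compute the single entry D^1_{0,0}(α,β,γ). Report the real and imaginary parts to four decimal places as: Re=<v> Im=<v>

Re=-0.9885 Im=0.0000

Split into d^1_{0,0}(β=2.9899) × two z-phases.
With c≡cos(β/2)=0.075774 and s≡sin(β/2)=0.997125, N=[1·1·1·1]^{1/2}=1.000000
k: max(0,(0)−(0))=0 … min(1+(0),1−(0))=1
  k=0: (−1)^0·1.0000/(1)·0.0758^2·0.9971^0 = +0.005742
  k=1: (−1)^1·1.0000/(1)·0.0758^0·0.9971^2 = -0.994258
d^1_{0,0}(2.9899) = +0.005742 -0.994258 = -0.988517
Phases: e^{-i·(0)·4.3166}=+1.000000+0.000000i, e^{-i·(0)·4.5843}=+1.000000+0.000000i ⇒ D=-0.988517+0.000000i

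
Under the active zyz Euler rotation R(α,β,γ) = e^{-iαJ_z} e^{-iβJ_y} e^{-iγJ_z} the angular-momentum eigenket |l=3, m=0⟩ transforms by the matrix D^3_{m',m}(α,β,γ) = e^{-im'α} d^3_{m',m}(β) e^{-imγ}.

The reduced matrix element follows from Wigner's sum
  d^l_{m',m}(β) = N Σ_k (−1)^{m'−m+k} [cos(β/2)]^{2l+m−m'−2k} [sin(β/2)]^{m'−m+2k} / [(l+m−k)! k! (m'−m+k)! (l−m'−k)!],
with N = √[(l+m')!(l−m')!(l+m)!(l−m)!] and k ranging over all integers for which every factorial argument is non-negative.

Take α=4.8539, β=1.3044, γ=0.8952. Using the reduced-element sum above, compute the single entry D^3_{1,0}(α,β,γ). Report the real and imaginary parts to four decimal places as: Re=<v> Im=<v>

Re=0.0385 Im=0.2703

First d^3_{1,0}(β=1.3044), then the phase factors e^{-i(1)α} and e^{-i(0)γ}:
c=cos(1.3044/2)=0.794750, s=sin(1.3044/2)=0.606936; N=√[24·2·6·6]=41.569219
k: max(0,(0)−(1))=0 … min(3+(0),3−(1))=2
  k=0: (−1)^1·41.5692/(12)·0.7948^5·0.6069^1 = -0.666634
  k=1: (−1)^2·41.5692/(4)·0.7948^3·0.6069^3 = +1.166363
  k=2: (−1)^3·41.5692/(12)·0.7948^1·0.6069^5 = -0.226745
d^3_{1,0}(1.3044) = -0.666634 +1.166363 -0.226745 = +0.272984
D = (+0.141039+0.990004i)·(+0.272984)·(+1.000000+0.000000i) = +0.038501+0.270255i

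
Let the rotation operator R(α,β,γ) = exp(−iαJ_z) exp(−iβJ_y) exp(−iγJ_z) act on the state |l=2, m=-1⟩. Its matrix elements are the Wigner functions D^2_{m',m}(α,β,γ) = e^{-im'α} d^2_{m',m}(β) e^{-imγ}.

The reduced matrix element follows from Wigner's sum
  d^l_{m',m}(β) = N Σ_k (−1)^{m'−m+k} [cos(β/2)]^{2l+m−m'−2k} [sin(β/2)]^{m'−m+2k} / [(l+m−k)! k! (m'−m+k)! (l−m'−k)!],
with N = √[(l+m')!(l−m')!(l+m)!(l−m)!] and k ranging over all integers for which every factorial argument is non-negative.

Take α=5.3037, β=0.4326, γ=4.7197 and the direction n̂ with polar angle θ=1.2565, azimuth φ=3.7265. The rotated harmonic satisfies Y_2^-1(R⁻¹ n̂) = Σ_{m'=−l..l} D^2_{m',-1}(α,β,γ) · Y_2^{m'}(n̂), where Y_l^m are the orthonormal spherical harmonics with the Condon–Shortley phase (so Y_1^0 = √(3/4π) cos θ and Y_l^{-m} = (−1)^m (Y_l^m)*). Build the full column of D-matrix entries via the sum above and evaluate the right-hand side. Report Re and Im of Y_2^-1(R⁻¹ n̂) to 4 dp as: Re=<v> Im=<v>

Need the full column D^2_{m',-1} for m'=−2..2 at α=5.3037, β=0.4326, γ=4.7197.
cos(β/2)=0.976698, sin(β/2)=0.214617
d^2_{-2,-1}: single k=1 term ⇒ +0.399923;  D = -0.371266+0.148660i
d^2_{-1,-1}: k∈[0..1] ⇒ +0.910000 -0.131817 = +0.778183;  D = -0.642867-0.438510i
d^2_{0,-1}: k∈[0..1] ⇒ -0.489803 +0.023650 = -0.466153;  D = -0.003408+0.466141i
d^2_{1,-1}: k∈[0..1] ⇒ +0.131817 -0.002122 = +0.129695;  D = +0.108200-0.071510i
d^2_{2,-1}: single k=0 term ⇒ -0.019310;  D = -0.017820-0.007439i
Y_2^{m'}(θ=1.2565,φ=3.7265) and Σ D·Y over m':
  (-0.3713+0.1487i)·(+0.1364-0.3216i)  (-0.6429-0.4385i)·(-0.1894+0.1254i)  (-0.0034+0.4661i)·(-0.2250+0.0000i)  (+0.1082-0.0715i)·(+0.1894+0.1254i)  (-0.0178-0.0074i)·(+0.1364+0.3216i)
Y_2^-1(R⁻¹ n̂) = +0.204111+0.030528i

Re=0.2041 Im=0.0305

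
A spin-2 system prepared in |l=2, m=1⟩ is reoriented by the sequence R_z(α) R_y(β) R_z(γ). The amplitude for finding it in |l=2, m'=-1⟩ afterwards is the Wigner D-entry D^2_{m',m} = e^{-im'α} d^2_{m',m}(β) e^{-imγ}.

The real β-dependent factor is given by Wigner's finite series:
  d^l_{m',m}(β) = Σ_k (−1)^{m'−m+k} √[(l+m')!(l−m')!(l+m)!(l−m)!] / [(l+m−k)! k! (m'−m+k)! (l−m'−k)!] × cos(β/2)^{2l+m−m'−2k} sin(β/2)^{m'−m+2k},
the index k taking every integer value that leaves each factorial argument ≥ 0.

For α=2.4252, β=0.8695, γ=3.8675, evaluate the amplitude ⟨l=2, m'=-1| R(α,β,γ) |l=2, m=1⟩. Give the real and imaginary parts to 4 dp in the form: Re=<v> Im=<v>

First d^2_{-1,1}(β=0.8695), then the phase factors e^{-i(-1)α} and e^{-i(1)γ}:
Half-angle: c=0.906975, s=0.421184. N=√(1·6·6·1)=6.000000
Admissible k: 2..3 (factorial args all ≥0)
  k=2: (−1)^0·6.0000/(2)·0.9070^2·0.4212^2 = +0.437779
  k=3: (−1)^1·6.0000/(6)·0.9070^0·0.4212^4 = -0.031469
d^2_{-1,1}(0.8695) = +0.437779 -0.031469 = +0.406310
Attach z-rotation phases: D = e^{-i(-1)(2.4252)}·(+0.406310)·e^{-i(1)(3.8675)} = +0.052066-0.402960i

Re=0.0521 Im=-0.4030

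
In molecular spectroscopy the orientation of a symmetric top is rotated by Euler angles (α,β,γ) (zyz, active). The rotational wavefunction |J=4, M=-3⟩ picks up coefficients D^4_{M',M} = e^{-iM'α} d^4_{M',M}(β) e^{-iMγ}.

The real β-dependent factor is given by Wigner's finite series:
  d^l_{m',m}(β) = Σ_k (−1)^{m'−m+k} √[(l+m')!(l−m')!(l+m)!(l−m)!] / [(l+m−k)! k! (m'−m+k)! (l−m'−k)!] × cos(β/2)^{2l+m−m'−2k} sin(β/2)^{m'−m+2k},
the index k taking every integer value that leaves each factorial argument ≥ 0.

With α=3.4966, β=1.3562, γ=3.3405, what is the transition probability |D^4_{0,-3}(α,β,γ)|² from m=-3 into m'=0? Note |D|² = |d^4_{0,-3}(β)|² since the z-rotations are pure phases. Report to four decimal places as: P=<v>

P=0.0863

D^4_{0,-3}(3.4966,1.3562,3.3405) = e^{-i·0·3.4966}·d^4_{0,-3}(1.3562)·e^{-i·-3·3.3405}. Compute d first:
With c≡cos(β/2)=0.778766 and s≡sin(β/2)=0.627315, N=[24·24·1·5040]^{1/2}=1703.830978
k∈{0,1} keeps every argument non-negative
  k=0: (−1)^3·1703.8310/(144)·0.7788^5·0.6273^3 = -0.836671
  k=1: (−1)^4·1703.8310/(144)·0.7788^3·0.6273^5 = +0.542890
d^4_{0,-3}(1.3562) = -0.836671 +0.542890 = -0.293782
|D^4_{0,-3}|² = |d^4_{0,-3}(β)|² = (-0.293782)² = 0.086308 (the z-rotation phases have unit modulus)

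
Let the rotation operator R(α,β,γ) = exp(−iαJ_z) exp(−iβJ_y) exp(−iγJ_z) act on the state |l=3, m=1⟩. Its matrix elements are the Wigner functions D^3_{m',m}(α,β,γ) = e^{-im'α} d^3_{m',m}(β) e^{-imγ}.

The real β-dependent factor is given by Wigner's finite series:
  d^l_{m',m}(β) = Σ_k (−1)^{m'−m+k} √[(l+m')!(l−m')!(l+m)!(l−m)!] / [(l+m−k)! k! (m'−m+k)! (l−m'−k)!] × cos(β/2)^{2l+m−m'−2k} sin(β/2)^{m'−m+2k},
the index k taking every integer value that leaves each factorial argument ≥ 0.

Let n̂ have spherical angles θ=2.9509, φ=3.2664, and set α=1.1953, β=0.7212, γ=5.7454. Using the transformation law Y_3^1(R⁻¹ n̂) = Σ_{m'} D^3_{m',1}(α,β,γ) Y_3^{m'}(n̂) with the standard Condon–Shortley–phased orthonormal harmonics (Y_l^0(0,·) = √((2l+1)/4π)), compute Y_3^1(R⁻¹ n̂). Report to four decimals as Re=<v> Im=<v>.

Re=-0.2909 Im=-0.3099

Need the full column D^3_{m',1} for m'=−3..3 at α=1.1953, β=0.7212, γ=5.7454.
cos(β/2)=0.935685, sin(β/2)=0.352836
d^3_{-3,1}: single k=4 term ⇒ +0.052553;  D = -0.029182-0.043706i
d^3_{-2,1}: k∈[3..4] ⇒ +0.227582 -0.016181 = +0.211401;  D = -0.206614+0.044732i
d^3_{-1,1}: k∈[2..4] ⇒ +0.572553 -0.108552 +0.001929 = +0.465930;  D = -0.075284+0.459807i
d^3_{0,1}: k∈[1..3] ⇒ +0.876622 -0.373955 +0.017725 = +0.520392;  D = +0.446936+0.266563i
d^3_{1,1}: k∈[0..2] ⇒ +0.671087 -0.763404 +0.081414 = -0.010902;  D = -0.008629+0.006663i
d^3_{2,1}: k∈[0..1] ⇒ -0.800242 +0.227582 = -0.572661;  D = +0.159369+0.550038i
d^3_{3,1}: single k=0 term ⇒ +0.369581;  D = -0.367968-0.034497i
Y_3^{m'}(θ=2.9509,φ=3.2664) and Σ D·Y over m':
  (-0.0292-0.0437i)·(-0.0026+0.0010i)  (-0.2066+0.0447i)·(-0.0349+0.0089i)  (-0.0753+0.4598i)·(-0.2322+0.0291i)  (+0.4469+0.2666i)·(-0.6670+0.0000i)  (-0.0086+0.0067i)·(+0.2322+0.0291i)  (+0.1594+0.5500i)·(-0.0349-0.0089i)  (-0.3680-0.0345i)·(+0.0026+0.0010i)
Y_3^1(R⁻¹ n̂) = -0.290886-0.309887i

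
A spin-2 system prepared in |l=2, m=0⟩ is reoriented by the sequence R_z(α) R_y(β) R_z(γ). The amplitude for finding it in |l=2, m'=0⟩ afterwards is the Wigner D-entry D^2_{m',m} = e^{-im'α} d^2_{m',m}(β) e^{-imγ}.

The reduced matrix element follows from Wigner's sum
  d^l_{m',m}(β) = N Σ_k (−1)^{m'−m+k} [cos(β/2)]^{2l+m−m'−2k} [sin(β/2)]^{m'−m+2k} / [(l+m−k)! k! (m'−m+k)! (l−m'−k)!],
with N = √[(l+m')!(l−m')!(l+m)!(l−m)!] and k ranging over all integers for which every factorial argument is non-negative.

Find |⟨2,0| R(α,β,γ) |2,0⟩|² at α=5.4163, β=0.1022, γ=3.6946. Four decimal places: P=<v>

P=0.9690

D^2_{0,0}(5.4163,0.1022,3.6946) = e^{-i·0·5.4163}·d^2_{0,0}(0.1022)·e^{-i·0·3.6946}. Compute d first:
Half-angle: c=0.998695, s=0.051078. N=√(2·2·2·2)=4.000000
Admissible k: 0..2 (factorial args all ≥0)
  k=0: (−1)^0·4.0000/(4)·0.9987^4·0.0511^0 = +0.994789
  k=1: (−1)^1·4.0000/(1)·0.9987^2·0.0511^2 = -0.010409
  k=2: (−1)^2·4.0000/(4)·0.9987^0·0.0511^4 = +0.000007
d^2_{0,0}(0.1022) = +0.994789 -0.010409 +0.000007 = +0.984387
|D^2_{0,0}|² = |d^2_{0,0}(β)|² = (+0.984387)² = 0.969018 (the z-rotation phases have unit modulus)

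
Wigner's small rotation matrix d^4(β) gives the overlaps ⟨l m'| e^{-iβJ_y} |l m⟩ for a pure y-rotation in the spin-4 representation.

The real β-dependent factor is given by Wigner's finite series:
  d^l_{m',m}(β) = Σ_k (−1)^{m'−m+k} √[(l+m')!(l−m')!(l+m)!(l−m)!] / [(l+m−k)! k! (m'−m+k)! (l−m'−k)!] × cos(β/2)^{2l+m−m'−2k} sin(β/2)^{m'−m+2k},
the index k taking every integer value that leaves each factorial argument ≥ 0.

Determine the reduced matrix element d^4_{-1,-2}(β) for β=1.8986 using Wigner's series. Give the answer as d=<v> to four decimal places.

d=-0.3070

d^4_{-1,-2}(β=1.8986) via Wigner's sum:
With c≡cos(β/2)=0.582252 and s≡sin(β/2)=0.813008, N=[6·120·2·720]^{1/2}=1018.233765
Admissible k: 0..2 (factorial args all ≥0)
  k=0: (−1)^1·1018.2338/(240)·0.5823^7·0.8130^1 = -0.078255
  k=1: (−1)^2·1018.2338/(48)·0.5823^5·0.8130^3 = +0.762864
  k=2: (−1)^3·1018.2338/(72)·0.5823^3·0.8130^5 = -0.991569
d^4_{-1,-2}(1.8986) = -0.078255 +0.762864 -0.991569 = -0.306960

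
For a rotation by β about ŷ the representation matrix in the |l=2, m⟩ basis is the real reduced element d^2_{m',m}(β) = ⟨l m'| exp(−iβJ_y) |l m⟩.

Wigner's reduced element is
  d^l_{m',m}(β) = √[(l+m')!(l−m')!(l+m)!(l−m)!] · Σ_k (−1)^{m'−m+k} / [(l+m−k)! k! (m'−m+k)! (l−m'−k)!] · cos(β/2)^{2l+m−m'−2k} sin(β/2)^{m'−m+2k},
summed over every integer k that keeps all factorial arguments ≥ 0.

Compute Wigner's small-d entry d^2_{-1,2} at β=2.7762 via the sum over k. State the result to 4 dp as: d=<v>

d^2_{-1,2}(β=2.7762) via Wigner's sum:
c=cos(2.7762/2)=0.181682, s=sin(2.7762/2)=0.983357; N=√[1·6·24·1]=12.000000
k: max(0,(2)−(-1))=3 … min(2+(2),2−(-1))=3
  k=3: (−1)^0·12.0000/(6)·0.1817^1·0.9834^3 = +0.345522
d^2_{-1,2}(2.7762) = +0.345522

d=0.3455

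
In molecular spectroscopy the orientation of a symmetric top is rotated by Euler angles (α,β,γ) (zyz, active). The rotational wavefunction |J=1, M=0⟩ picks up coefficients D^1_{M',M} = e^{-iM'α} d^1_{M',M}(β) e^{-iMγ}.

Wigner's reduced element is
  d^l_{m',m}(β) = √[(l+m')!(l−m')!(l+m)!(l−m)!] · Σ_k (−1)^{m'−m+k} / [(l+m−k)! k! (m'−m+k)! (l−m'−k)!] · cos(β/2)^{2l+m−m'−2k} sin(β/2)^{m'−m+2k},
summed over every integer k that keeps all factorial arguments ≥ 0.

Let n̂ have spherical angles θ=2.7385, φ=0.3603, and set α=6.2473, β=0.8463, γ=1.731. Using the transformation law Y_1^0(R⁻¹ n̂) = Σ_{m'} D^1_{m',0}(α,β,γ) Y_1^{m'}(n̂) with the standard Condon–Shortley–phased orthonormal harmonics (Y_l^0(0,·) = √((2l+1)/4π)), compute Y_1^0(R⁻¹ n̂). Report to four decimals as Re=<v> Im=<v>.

Re=-0.1655 Im=0.0000

Need the full column D^1_{m',0} for m'=−1..1 at α=6.2473, β=0.8463, γ=1.731.
cos(β/2)=0.911800, sin(β/2)=0.410635
d^1_{-1,0}: single k=1 term ⇒ +0.529505;  D = +0.529164-0.018997i
d^1_{0,0}: k∈[0..1] ⇒ +0.831379 -0.168621 = +0.662758;  D = +0.662758+0.000000i
d^1_{1,0}: single k=0 term ⇒ -0.529505;  D = -0.529164-0.018997i
Y_1^{m'}(θ=2.7385,φ=0.3603) and Σ D·Y over m':
  (+0.5292-0.0190i)·(+0.1268-0.0478i)  (+0.6628+0.0000i)·(-0.4494+0.0000i)  (-0.5292-0.0190i)·(-0.1268-0.0478i)
Y_1^0(R⁻¹ n̂) = -0.165466+0.000000i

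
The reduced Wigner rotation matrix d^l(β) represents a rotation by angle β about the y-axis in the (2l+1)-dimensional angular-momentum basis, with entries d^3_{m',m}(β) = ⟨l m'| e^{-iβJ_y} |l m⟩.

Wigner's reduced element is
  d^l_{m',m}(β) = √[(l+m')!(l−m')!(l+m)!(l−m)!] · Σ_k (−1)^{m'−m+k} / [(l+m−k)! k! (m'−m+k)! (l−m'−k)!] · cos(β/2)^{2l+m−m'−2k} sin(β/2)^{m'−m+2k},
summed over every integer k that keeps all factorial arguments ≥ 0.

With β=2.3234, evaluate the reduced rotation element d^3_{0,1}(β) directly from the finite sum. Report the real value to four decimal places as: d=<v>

d=0.4223

d^3_{0,1}(β=2.3234) via Wigner's sum:
With c≡cos(β/2)=0.397780 and s≡sin(β/2)=0.917481, N=[6·6·24·2]^{1/2}=41.569219
Admissible k: 1..3 (factorial args all ≥0)
  k=1: (−1)^0·41.5692/(12)·0.3978^5·0.9175^1 = +0.031652
  k=2: (−1)^1·41.5692/(4)·0.3978^3·0.9175^3 = -0.505164
  k=3: (−1)^2·41.5692/(12)·0.3978^1·0.9175^5 = +0.895816
d^3_{0,1}(2.3234) = +0.031652 -0.505164 +0.895816 = +0.422303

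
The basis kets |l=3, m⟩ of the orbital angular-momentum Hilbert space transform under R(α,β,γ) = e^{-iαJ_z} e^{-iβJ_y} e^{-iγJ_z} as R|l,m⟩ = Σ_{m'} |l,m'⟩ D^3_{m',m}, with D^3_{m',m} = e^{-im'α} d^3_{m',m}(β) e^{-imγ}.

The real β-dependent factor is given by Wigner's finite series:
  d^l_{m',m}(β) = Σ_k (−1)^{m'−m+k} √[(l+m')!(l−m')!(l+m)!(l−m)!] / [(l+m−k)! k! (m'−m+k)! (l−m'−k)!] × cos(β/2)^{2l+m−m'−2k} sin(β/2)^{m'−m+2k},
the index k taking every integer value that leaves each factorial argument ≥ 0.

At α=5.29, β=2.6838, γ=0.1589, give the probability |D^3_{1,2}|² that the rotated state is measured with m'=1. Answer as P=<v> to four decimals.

Split into d^3_{1,2}(β=2.6838) × two z-phases.
c=cos(2.6838/2)=0.226903, s=sin(2.6838/2)=0.973917; N=√[24·2·120·1]=75.894664
The bounds max(0,m−m')=1 and min(l+m,l−m')=2 give 2 terms
  k=1: (−1)^0·75.8947/(24)·0.2269^5·0.9739^1 = +0.001852
  k=2: (−1)^1·75.8947/(12)·0.2269^3·0.9739^3 = -0.068252
d^3_{1,2}(2.6838) = +0.001852 -0.068252 = -0.066400
|D^3_{1,2}|² = |d^3_{1,2}(β)|² = (-0.066400)² = 0.004409 (the z-rotation phases have unit modulus)

P=0.0044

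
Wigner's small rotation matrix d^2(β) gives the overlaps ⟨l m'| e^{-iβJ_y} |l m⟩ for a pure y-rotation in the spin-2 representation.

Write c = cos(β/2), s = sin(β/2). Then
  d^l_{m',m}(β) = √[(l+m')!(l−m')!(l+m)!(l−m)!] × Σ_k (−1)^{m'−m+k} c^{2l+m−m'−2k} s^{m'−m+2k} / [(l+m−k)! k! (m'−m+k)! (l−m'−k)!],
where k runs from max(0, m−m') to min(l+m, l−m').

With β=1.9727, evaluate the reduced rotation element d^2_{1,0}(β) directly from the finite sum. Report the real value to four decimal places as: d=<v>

d^2_{1,0}(β=1.9727) via Wigner's sum:
Half-angle: c=0.551738, s=0.834018. N=√(6·1·2·2)=4.898979
Admissible k: 0..1 (factorial args all ≥0)
  k=0: (−1)^1·4.8990/(2)·0.5517^3·0.8340^1 = -0.343122
  k=1: (−1)^2·4.8990/(2)·0.5517^1·0.8340^3 = +0.784033
d^2_{1,0}(1.9727) = -0.343122 +0.784033 = +0.440910

d=0.4409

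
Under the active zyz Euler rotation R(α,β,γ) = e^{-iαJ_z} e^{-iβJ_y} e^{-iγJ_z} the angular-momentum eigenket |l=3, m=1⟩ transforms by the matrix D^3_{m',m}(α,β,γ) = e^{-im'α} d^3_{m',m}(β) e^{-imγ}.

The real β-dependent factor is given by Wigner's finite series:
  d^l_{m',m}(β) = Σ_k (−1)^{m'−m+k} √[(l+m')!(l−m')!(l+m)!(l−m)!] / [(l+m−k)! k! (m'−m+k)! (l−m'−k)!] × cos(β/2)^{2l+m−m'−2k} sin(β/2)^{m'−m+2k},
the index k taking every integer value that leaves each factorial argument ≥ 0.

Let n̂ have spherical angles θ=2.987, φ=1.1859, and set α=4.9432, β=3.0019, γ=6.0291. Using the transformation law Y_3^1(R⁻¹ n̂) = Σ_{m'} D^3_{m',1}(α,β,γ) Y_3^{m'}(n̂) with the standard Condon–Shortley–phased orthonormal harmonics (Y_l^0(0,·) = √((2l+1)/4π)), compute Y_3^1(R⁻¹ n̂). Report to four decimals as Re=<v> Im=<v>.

Need the full column D^3_{m',1} for m'=−3..3 at α=4.9432, β=3.0019, γ=6.0291.
cos(β/2)=0.069790, sin(β/2)=0.997562
d^3_{-3,1}: single k=4 term ⇒ +0.018680;  D = -0.015157+0.010919i
d^3_{-2,1}: k∈[3..4] ⇒ +0.002134 -0.218016 = -0.215882;  D = +0.162911+0.141651i
d^3_{-1,1}: k∈[2..4] ⇒ +0.000142 -0.038586 +0.985459 = +0.947015;  D = +0.441419-0.837846i
d^3_{0,1}: k∈[1..3] ⇒ +0.000006 -0.003507 +0.238825 = +0.235324;  D = +0.227769+0.059151i
d^3_{1,1}: k∈[0..2] ⇒ +0.000000 -0.000189 +0.028940 = +0.028751;  D = -0.000669+0.028743i
d^3_{2,1}: k∈[0..1] ⇒ -0.000005 +0.002134 = +0.002129;  D = -0.002083+0.000439i
d^3_{3,1}: single k=0 term ⇒ +0.000091;  D = -0.000039-0.000083i
Y_3^{m'}(θ=2.987,φ=1.1859) and Σ D·Y over m':
  (-0.0152+0.0109i)·(-0.0014+0.0006i)  (+0.1629+0.1417i)·(+0.0172+0.0167i)  (+0.4414-0.8378i)·(+0.0725-0.1790i)  (+0.2278+0.0592i)·(-0.6937+0.0000i)  (-0.0007+0.0287i)·(-0.0725-0.1790i)  (-0.0021+0.0004i)·(+0.0172-0.0167i)  (-0.0000-0.0001i)·(+0.0014+0.0006i)
Y_3^1(R⁻¹ n̂) = -0.270371-0.177617i

Re=-0.2704 Im=-0.1776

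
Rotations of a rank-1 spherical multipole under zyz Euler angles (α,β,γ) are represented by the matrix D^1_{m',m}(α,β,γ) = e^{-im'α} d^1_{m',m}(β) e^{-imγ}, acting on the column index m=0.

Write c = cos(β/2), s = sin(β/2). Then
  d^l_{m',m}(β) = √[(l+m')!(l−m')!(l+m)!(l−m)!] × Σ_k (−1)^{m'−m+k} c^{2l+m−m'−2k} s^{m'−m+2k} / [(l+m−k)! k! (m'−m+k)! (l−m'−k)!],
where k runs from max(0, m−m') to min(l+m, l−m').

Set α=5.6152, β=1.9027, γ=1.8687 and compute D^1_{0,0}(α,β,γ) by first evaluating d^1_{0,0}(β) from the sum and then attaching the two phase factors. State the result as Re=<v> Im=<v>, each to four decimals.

Re=-0.3258 Im=0.0000

Split into d^1_{0,0}(β=1.9027) × two z-phases.
Half-angle: c=0.580584, s=0.814200. N=√(1·1·1·1)=1.000000
k: max(0,(0)−(0))=0 … min(1+(0),1−(0))=1
  k=0: (−1)^0·1.0000/(1)·0.5806^2·0.8142^0 = +0.337078
  k=1: (−1)^1·1.0000/(1)·0.5806^0·0.8142^2 = -0.662922
d^1_{0,0}(1.9027) = +0.337078 -0.662922 = -0.325843
Attach z-rotation phases: D = e^{-i(0)(5.6152)}·(-0.325843)·e^{-i(0)(1.8687)} = -0.325843+0.000000i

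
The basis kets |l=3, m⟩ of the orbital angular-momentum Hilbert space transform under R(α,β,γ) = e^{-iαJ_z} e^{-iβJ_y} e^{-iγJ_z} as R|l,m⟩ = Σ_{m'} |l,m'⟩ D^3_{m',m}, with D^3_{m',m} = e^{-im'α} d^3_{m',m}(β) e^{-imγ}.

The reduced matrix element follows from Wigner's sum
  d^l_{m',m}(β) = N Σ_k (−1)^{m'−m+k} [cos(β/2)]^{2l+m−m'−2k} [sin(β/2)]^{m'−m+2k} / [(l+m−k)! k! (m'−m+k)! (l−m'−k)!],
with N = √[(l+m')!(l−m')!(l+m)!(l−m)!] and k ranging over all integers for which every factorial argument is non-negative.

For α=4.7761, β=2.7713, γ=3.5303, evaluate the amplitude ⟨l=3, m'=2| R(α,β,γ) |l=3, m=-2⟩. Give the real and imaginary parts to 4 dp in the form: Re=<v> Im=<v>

D^3_{2,-2}(4.7761,2.7713,3.5303) = e^{-i·2·4.7761}·d^3_{2,-2}(2.7713)·e^{-i·-2·3.5303}. Compute d first:
c=cos(2.7713/2)=0.184090, s=sin(2.7713/2)=0.982909; N=√[120·1·1·120]=120.000000
k: max(0,(-2)−(2))=0 … min(3+(-2),3−(2))=1
  k=0: (−1)^4·120.0000/(24)·0.1841^2·0.9829^4 = +0.158156
  k=1: (−1)^5·120.0000/(120)·0.1841^0·0.9829^6 = -0.901739
d^3_{2,-2}(2.7713) = +0.158156 -0.901739 = -0.743583
D = (-0.991893+0.127078i)·(-0.743583)·(+0.712729+0.701439i) = +0.591957+0.450002i

Re=0.5920 Im=0.4500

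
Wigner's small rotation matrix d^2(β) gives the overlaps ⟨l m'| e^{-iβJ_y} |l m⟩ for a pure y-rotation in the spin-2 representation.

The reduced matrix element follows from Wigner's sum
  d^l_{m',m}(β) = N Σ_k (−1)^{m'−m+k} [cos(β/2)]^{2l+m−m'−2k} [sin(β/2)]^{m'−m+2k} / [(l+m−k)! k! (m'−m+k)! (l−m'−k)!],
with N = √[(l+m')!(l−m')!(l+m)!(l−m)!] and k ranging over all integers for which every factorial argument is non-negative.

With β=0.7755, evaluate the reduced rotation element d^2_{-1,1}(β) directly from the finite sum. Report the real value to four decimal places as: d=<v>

d=0.3471

d^2_{-1,1}(β=0.7755) via Wigner's sum:
With c≡cos(β/2)=0.925762 and s≡sin(β/2)=0.378106, N=[1·6·6·1]^{1/2}=6.000000
Admissible k: 2..3 (factorial args all ≥0)
  k=2: (−1)^0·6.0000/(2)·0.9258^2·0.3781^2 = +0.367577
  k=3: (−1)^1·6.0000/(6)·0.9258^0·0.3781^4 = -0.020439
d^2_{-1,1}(0.7755) = +0.367577 -0.020439 = +0.347138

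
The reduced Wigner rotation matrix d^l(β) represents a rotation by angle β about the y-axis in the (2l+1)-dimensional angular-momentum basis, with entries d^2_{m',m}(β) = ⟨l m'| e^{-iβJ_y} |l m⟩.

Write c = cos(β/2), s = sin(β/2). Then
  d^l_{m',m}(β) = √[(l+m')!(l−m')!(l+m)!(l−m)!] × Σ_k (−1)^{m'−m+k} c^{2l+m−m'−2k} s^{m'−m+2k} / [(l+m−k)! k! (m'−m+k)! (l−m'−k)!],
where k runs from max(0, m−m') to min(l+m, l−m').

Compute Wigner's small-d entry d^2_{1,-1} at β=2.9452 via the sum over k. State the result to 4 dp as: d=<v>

d=-0.9523

d^2_{1,-1}(β=2.9452) via Wigner's sum:
c=cos(2.9452/2)=0.098039, s=sin(2.9452/2)=0.995183; N=√[6·1·1·6]=6.000000
k∈{0,1} keeps every argument non-negative
  k=0: (−1)^2·6.0000/(2)·0.0980^2·0.9952^2 = +0.028558
  k=1: (−1)^3·6.0000/(6)·0.0980^0·0.9952^4 = -0.980869
d^2_{1,-1}(2.9452) = +0.028558 -0.980869 = -0.952312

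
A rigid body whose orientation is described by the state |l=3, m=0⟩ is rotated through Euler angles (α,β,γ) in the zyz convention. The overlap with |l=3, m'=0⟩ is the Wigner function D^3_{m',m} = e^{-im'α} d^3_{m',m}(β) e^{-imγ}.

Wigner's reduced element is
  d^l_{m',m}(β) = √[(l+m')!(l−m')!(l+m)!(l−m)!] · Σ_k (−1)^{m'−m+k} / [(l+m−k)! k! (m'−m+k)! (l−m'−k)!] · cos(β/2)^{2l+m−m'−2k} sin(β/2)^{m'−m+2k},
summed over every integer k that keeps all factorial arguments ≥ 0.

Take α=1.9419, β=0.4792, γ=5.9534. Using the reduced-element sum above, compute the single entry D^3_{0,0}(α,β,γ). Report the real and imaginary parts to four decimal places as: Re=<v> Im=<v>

Re=0.4158 Im=0.0000

First d^3_{0,0}(β=0.4792), then the phase factors e^{-i(0)α} and e^{-i(0)γ}:
c=cos(0.4792/2)=0.971433, s=sin(0.4792/2)=0.237314; N=√[6·6·6·6]=36.000000
k∈{0,1,2,3} keeps every argument non-negative
  k=0: (−1)^0·36.0000/(36)·0.9714^6·0.2373^0 = +0.840383
  k=1: (−1)^1·36.0000/(4)·0.9714^4·0.2373^2 = -0.451378
  k=2: (−1)^2·36.0000/(4)·0.9714^2·0.2373^4 = +0.026938
  k=3: (−1)^3·36.0000/(36)·0.9714^0·0.2373^6 = -0.000179
d^3_{0,0}(0.4792) = +0.840383 -0.451378 +0.026938 -0.000179 = +0.415763
Attach z-rotation phases: D = e^{-i(0)(1.9419)}·(+0.415763)·e^{-i(0)(5.9534)} = +0.415763+0.000000i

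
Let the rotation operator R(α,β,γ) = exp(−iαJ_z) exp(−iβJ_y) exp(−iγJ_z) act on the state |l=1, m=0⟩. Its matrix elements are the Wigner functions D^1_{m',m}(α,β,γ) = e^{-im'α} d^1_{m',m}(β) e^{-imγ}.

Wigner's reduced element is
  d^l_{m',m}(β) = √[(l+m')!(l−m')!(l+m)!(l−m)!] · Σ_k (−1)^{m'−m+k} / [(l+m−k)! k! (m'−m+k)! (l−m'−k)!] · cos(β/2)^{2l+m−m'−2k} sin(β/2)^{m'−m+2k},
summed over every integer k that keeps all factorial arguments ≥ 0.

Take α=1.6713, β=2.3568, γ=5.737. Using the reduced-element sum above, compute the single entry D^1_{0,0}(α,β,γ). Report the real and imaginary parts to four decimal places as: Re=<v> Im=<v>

Re=-0.7075 Im=0.0000

First d^1_{0,0}(β=2.3568), then the phase factors e^{-i(0)α} and e^{-i(0)γ}:
Half-angle: c=0.382404, s=0.923995. N=√(1·1·1·1)=1.000000
The bounds max(0,m−m')=0 and min(l+m,l−m')=1 give 2 terms
  k=0: (−1)^0·1.0000/(1)·0.3824^2·0.9240^0 = +0.146233
  k=1: (−1)^1·1.0000/(1)·0.3824^0·0.9240^2 = -0.853767
d^1_{0,0}(2.3568) = +0.146233 -0.853767 = -0.707535
D = (+1.000000+0.000000i)·(-0.707535)·(+1.000000+0.000000i) = -0.707535+0.000000i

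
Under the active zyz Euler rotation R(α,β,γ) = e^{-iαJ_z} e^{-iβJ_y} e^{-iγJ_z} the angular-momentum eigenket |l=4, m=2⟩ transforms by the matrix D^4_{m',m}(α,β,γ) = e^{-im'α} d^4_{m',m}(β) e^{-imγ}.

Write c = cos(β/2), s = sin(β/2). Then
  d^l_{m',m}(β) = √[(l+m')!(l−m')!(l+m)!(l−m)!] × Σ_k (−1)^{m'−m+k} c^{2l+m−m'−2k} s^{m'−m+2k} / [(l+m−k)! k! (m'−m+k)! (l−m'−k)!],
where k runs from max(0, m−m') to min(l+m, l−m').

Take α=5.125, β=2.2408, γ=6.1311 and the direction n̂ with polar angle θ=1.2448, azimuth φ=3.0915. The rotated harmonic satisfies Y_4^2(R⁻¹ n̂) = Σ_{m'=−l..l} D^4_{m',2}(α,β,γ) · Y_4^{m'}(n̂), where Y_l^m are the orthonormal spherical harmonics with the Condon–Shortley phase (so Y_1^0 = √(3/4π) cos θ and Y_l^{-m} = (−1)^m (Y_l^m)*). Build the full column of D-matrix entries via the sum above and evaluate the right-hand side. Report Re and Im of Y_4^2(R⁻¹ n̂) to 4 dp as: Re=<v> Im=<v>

Re=-0.2202 Im=-0.0758

Need the full column D^4_{m',2} for m'=−4..4 at α=5.125, β=2.2408, γ=6.1311.
cos(β/2)=0.435322, sin(β/2)=0.900275
d^4_{-4,2}: single k=6 term ⇒ +0.533889;  D = -0.199922+0.495044i
d^4_{-3,2}: k∈[5..6] ⇒ +0.547638 -0.780729 = -0.233091;  D = +0.232994-0.006710i
d^4_{-2,2}: k∈[4..6] ⇒ +0.353863 -1.210747 +0.431519 = -0.425364;  D = +0.181720+0.384595i
d^4_{-1,2}: k∈[3..5] ⇒ +0.161323 -1.034938 +0.885263 = +0.011648;  D = +0.007652-0.008781i
d^4_{0,2}: k∈[2..4] ⇒ +0.052328 -0.596807 +0.957179 = +0.412701;  D = +0.393756+0.123605i
d^4_{1,2}: k∈[1..3] ⇒ +0.011316 -0.241984 +0.689959 = +0.459291;  D = +0.049708+0.456593i
d^4_{2,2}: k∈[0..2] ⇒ +0.001290 -0.066191 +0.353863 = +0.288962;  D = -0.250616+0.143843i
d^4_{3,2}: k∈[0..1] ⇒ -0.009980 +0.128046 = +0.118066;  D = -0.094902-0.070237i
d^4_{4,2}: single k=0 term ⇒ +0.029187;  D = +0.006498-0.028455i
Y_4^{m'}(θ=1.2448,φ=3.0915) and Σ D·Y over m':
  (-0.1999+0.4950i)·(+0.3493+0.0709i)  (+0.2330-0.0067i)·(-0.3370-0.0510i)  (+0.1817+0.3846i)·(-0.0843-0.0085i)  (+0.0077-0.0088i)·(+0.3271+0.0164i)  (+0.3938+0.1236i)·(+0.0308+0.0000i)  (+0.0497+0.4566i)·(-0.3271+0.0164i)  (-0.2506+0.1438i)·(-0.0843+0.0085i)  (-0.0949-0.0702i)·(+0.3370-0.0510i)  (+0.0065-0.0285i)·(+0.3493-0.0709i)
Y_4^2(R⁻¹ n̂) = -0.220231-0.075796i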